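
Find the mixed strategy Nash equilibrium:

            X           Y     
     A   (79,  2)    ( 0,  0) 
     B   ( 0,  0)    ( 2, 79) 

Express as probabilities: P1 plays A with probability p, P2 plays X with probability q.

p = 0.9753, q = 0.0247

Work:
Find probabilities that make opponent indifferent:
P2 chooses q to make P1 indifferent between A and B
P1 chooses p to make P2 indifferent between X and Y
Mixed NE: P1 plays (A: 0.9753, B: 0.0247), P2 plays (X: 0.0247, Y: 0.9753)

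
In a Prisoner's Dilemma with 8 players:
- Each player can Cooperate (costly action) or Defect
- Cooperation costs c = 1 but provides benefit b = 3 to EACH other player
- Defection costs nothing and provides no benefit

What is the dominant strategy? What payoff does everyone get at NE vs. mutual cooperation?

Dominant: Defect; NE payoff = 0; Coop payoff = 20

Work:
Defect dominates (saves cost c = 1, benefit to others is external)
NE: All defect → everyone gets 0
If all cooperate: each receives (7)×3 - 1 = 20
Social dilemma: 20 > 0 but NE gives 0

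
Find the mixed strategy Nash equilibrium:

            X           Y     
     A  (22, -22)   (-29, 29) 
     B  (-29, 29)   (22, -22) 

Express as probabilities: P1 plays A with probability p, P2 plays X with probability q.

p = 0.5, q = 0.5

Work:
Find probabilities that make opponent indifferent:
P2 chooses q to make P1 indifferent between A and B
P1 chooses p to make P2 indifferent between X and Y
Mixed NE: P1 plays (A: 0.5, B: 0.5), P2 plays (X: 0.5, Y: 0.5)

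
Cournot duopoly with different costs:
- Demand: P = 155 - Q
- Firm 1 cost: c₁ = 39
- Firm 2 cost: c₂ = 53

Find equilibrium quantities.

q₁* = 43.33, q₂* = 29.33

Work:
Reaction: q₁ = (155 - 39 - q₂)/2
Reaction: q₂ = (155 - 53 - q₁)/2
Solve simultaneously:
q₁* = (155 - 2×39 + 53)/3 = 43.33
q₂* = (155 - 2×53 + 39)/3 = 29.33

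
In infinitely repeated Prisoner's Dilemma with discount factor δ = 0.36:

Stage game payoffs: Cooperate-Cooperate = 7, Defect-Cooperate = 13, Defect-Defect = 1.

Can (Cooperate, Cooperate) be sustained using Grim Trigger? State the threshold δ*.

δ* = 0.5; since δ = 0.36 < 0.5, cooperation cannot be sustained

Work:
For Grim Trigger:
Cooperate forever: 7/(1-δ)
Defect then punished: 13 + 1·δ/(1-δ)
Need: 7/(1-δ) ≥ 13 + 1·δ/(1-δ)
Solving: δ ≥ (T-R)/(T-P) = (13-7)/(13-1) = 0.5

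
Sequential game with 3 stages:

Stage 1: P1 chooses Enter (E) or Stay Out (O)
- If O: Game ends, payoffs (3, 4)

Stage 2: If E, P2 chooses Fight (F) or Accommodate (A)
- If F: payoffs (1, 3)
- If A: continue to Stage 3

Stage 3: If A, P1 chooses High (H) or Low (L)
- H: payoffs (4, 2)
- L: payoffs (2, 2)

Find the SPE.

SPE: (O, F, H); Outcome (3, 4)

Work:
Stage 3: P1 chooses H (4 vs 2)
Stage 2: P2: F->3, A->2 (anticipating H). Choose F
Stage 1: P1: O->3, E->1 (anticipating F, H). Choose O
SPE path: O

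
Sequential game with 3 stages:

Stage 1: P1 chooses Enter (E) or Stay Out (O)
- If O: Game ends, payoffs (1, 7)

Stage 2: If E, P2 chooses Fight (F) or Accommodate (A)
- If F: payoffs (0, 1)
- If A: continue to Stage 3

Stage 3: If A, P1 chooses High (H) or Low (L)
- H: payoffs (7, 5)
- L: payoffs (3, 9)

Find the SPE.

SPE: (E, A, H); Outcome (7, 5)

Work:
Stage 3: P1 chooses H (7 vs 3)
Stage 2: P2: F->1, A->5 (anticipating H). Choose A
Stage 1: P1: O->1, E->7 (anticipating A, H). Choose E
SPE path: E -> A -> H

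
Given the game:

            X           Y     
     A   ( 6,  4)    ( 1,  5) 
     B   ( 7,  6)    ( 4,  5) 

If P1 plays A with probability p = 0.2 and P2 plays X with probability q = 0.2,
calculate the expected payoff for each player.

E[P1] = 4.08, E[P2] = 5.12

Work:
E[P1] = p·q·π₁(A,X) + p·(1-q)·π₁(A,Y) + (1-p)·q·π₁(B,X) + (1-p)·(1-q)·π₁(B,Y)
= 0.2·0.2·6 + 0.2·0.8·1 + 0.8·0.2·7 + 0.8·0.8·4
= 4.08

E[P2] = 5.12 (similar calculation)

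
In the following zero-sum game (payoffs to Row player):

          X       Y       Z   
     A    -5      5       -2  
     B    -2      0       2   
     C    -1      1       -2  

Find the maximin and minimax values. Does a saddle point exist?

Maximin = -2, Minimax = -1, Saddle: False

Work:
Row minimums: [-5, -2, -2] → maximin = -2
Column maximums: [-1, 5, 2] → minimax = -1
No saddle point (maximin ≠ minimax). Mixed strategy needed.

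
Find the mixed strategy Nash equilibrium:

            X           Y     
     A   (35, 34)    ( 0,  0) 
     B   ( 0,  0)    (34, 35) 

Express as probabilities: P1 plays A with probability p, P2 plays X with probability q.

p = 0.5072, q = 0.4928

Work:
Find probabilities that make opponent indifferent:
P2 chooses q to make P1 indifferent between A and B
P1 chooses p to make P2 indifferent between X and Y
Mixed NE: P1 plays (A: 0.5072, B: 0.4928), P2 plays (X: 0.4928, Y: 0.5072)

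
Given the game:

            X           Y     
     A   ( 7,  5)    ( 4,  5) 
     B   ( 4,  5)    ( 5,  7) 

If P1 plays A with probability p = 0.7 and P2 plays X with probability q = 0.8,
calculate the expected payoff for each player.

E[P1] = 5.74, E[P2] = 5.12

Work:
E[P1] = p·q·π₁(A,X) + p·(1-q)·π₁(A,Y) + (1-p)·q·π₁(B,X) + (1-p)·(1-q)·π₁(B,Y)
= 0.7·0.8·7 + 0.7·0.2·4 + 0.3·0.8·4 + 0.3·0.2·5
= 5.74

E[P2] = 5.12 (similar calculation)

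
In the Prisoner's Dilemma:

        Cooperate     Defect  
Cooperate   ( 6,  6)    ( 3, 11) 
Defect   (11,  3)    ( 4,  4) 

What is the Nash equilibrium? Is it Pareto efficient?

(Defect, Defect) is NE; not Pareto efficient

Work:
Defect dominates Cooperate for both players:
If P2 cooperates: Defect (11) > Cooperate (6)
If P2 defects: Defect (4) > Cooperate (3)
NE: (Defect, Defect) with payoff (4, 4)
But (Cooperate, Cooperate) = (6, 6) Pareto dominates (4, 4)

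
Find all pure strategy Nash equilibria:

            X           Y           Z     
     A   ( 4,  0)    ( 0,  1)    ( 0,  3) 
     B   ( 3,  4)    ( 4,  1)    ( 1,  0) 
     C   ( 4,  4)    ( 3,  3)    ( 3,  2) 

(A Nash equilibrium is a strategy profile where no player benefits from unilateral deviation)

Nash equilibrium: (C, X)

Work:
Best responses:
  P1 vs X: payoffs [4, 3, 4] → best response A/C (payoff 4)
  P1 vs Y: payoffs [0, 4, 3] → best response B (payoff 4)
  P1 vs Z: payoffs [0, 1, 3] → best response C (payoff 3)
  P2 vs A: payoffs [0, 1, 3] → best response Z (payoff 3)
  P2 vs B: payoffs [4, 1, 0] → best response X (payoff 4)
  P2 vs C: payoffs [4, 3, 2] → best response X (payoff 4)
Mutual best responses: (C,X) → Nash equilibria.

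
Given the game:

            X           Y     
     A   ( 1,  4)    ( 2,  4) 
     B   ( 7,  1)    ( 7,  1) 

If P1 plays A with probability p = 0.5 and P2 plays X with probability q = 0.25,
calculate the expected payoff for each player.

E[P1] = 4.375, E[P2] = 2.5

Work:
E[P1] = p·q·π₁(A,X) + p·(1-q)·π₁(A,Y) + (1-p)·q·π₁(B,X) + (1-p)·(1-q)·π₁(B,Y)
= 0.5·0.25·1 + 0.5·0.75·2 + 0.5·0.25·7 + 0.5·0.75·7
= 4.375

E[P2] = 2.5 (similar calculation)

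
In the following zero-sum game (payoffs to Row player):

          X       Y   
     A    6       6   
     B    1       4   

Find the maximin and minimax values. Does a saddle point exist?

Maximin = 6, Minimax = 6, Saddle: True

Work:
Row minimums: [6, 1] → maximin = 6
Column maximums: [6, 6] → minimax = 6
Saddle point exists! Game value = 6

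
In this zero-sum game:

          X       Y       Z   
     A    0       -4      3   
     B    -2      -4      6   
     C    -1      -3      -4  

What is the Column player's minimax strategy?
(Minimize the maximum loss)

Column should play Y, value = -3

Work:
Column player minimizes Row's maximum payoff:
Column X: max payoff to Row = 0
Column Y: max payoff to Row = -3
Column Z: max payoff to Row = 6
Minimum is -3, achieved by column Y.
Minimax strategy: Y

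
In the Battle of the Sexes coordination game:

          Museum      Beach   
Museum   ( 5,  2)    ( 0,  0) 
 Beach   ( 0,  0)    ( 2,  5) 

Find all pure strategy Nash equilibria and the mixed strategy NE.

Pure NE: (Museum, Museum) and (Beach, Beach); Mixed NE: p = 0.7143, q = 0.2857

Work:
Check pure NE:
(Museum, Museum): (5, 2) - no unilateral deviation beneficial
(Beach, Beach): (2, 5) - no unilateral deviation beneficial
Mixed NE: P1 plays Museum with p = 0.7143, P2 plays Museum with q = 0.2857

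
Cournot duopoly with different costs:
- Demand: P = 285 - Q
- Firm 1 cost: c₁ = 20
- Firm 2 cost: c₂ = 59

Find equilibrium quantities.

q₁* = 101.33, q₂* = 62.33

Work:
Reaction: q₁ = (285 - 20 - q₂)/2
Reaction: q₂ = (285 - 59 - q₁)/2
Solve simultaneously:
q₁* = (285 - 2×20 + 59)/3 = 101.33
q₂* = (285 - 2×59 + 20)/3 = 62.33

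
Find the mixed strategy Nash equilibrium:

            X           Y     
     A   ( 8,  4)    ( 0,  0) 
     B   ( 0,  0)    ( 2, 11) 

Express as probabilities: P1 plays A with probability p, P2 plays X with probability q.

p = 0.7333, q = 0.2

Work:
Find probabilities that make opponent indifferent:
P2 chooses q to make P1 indifferent between A and B
P1 chooses p to make P2 indifferent between X and Y
Mixed NE: P1 plays (A: 0.7333, B: 0.2667), P2 plays (X: 0.2, Y: 0.8)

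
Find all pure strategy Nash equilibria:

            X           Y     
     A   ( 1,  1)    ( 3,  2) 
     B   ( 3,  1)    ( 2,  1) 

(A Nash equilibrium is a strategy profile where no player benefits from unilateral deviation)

Nash equilibrium: (A, Y), (B, X)

Work:
Best responses:
  P1 vs X: payoffs [1, 3] → best response B (payoff 3)
  P1 vs Y: payoffs [3, 2] → best response A (payoff 3)
  P2 vs A: payoffs [1, 2] → best response Y (payoff 2)
  P2 vs B: payoffs [1, 1] → best response X/Y (payoff 1)
Mutual best responses: (A,Y), (B,X) → Nash equilibria.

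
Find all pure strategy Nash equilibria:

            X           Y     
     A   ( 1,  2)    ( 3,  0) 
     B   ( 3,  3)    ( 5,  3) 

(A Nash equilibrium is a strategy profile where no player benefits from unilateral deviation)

Nash equilibrium: (B, X), (B, Y)

Work:
Best responses:
  P1 vs X: payoffs [1, 3] → best response B (payoff 3)
  P1 vs Y: payoffs [3, 5] → best response B (payoff 5)
  P2 vs A: payoffs [2, 0] → best response X (payoff 2)
  P2 vs B: payoffs [3, 3] → best response X/Y (payoff 3)
Mutual best responses: (B,X), (B,Y) → Nash equilibria.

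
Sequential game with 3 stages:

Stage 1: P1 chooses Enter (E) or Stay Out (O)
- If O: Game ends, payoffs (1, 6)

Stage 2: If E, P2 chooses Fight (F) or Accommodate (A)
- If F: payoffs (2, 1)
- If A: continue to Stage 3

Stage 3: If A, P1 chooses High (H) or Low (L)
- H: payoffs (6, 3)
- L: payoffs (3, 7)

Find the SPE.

SPE: (E, A, H); Outcome (6, 3)

Work:
Stage 3: P1 chooses H (6 vs 3)
Stage 2: P2: F->1, A->3 (anticipating H). Choose A
Stage 1: P1: O->1, E->6 (anticipating A, H). Choose E
SPE path: E -> A -> H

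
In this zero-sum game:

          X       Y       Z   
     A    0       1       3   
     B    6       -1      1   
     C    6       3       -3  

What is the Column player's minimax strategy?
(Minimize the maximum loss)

Column should play Y or Z (all achieve the minimum), value = 3

Work:
Column player minimizes Row's maximum payoff:
Column X: max payoff to Row = 6
Column Y: max payoff to Row = 3
Column Z: max payoff to Row = 3
Minimum is 3, achieved by columns Y, Z (tied).
Each of Y or Z is a minimax strategy.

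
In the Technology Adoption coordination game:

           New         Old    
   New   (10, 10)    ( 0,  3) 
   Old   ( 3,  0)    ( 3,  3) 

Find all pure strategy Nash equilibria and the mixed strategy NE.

Pure NE: (New, New) and (Old, Old); Mixed NE: p = 0.3, q = 0.3

Work:
Check pure NE:
(New, New): (10, 10) - no unilateral deviation beneficial
(Old, Old): (3, 3) - no unilateral deviation beneficial
Mixed NE: P1 plays New with p = 0.3, P2 plays New with q = 0.3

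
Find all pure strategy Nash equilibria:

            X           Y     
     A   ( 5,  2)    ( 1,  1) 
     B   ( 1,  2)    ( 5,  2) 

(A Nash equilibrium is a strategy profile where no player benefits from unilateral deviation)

Nash equilibrium: (A, X), (B, Y)

Work:
Best responses:
  P1 vs X: payoffs [5, 1] → best response A (payoff 5)
  P1 vs Y: payoffs [1, 5] → best response B (payoff 5)
  P2 vs A: payoffs [2, 1] → best response X (payoff 2)
  P2 vs B: payoffs [2, 2] → best response X/Y (payoff 2)
Mutual best responses: (A,X), (B,Y) → Nash equilibria.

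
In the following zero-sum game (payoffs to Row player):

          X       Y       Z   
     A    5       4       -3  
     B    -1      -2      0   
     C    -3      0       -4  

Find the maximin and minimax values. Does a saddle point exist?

Maximin = -2, Minimax = 0, Saddle: False

Work:
Row minimums: [-3, -2, -4] → maximin = -2
Column maximums: [5, 4, 0] → minimax = 0
No saddle point (maximin ≠ minimax). Mixed strategy needed.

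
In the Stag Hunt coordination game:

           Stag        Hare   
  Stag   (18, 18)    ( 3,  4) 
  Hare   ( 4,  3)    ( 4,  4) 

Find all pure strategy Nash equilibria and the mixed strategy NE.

Pure NE: (Stag, Stag) and (Hare, Hare); Mixed NE: p = 0.0667, q = 0.0667

Work:
Check pure NE:
(Stag, Stag): (18, 18) - no unilateral deviation beneficial
(Hare, Hare): (4, 4) - no unilateral deviation beneficial
Mixed NE: P1 plays Stag with p = 0.0667, P2 plays Stag with q = 0.0667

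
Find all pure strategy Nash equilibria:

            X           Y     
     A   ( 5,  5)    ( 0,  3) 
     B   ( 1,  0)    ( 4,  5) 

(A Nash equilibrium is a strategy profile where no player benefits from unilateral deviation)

Nash equilibrium: (A, X), (B, Y)

Work:
Best responses:
  P1 vs X: payoffs [5, 1] → best response A (payoff 5)
  P1 vs Y: payoffs [0, 4] → best response B (payoff 4)
  P2 vs A: payoffs [5, 3] → best response X (payoff 5)
  P2 vs B: payoffs [0, 5] → best response Y (payoff 5)
Mutual best responses: (A,X), (B,Y) → Nash equilibria.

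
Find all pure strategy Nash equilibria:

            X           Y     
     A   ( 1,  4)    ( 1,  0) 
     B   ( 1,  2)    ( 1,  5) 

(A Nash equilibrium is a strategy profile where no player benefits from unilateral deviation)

Nash equilibrium: (A, X), (B, Y)

Work:
Best responses:
  P1 vs X: payoffs [1, 1] → best response A/B (payoff 1)
  P1 vs Y: payoffs [1, 1] → best response A/B (payoff 1)
  P2 vs A: payoffs [4, 0] → best response X (payoff 4)
  P2 vs B: payoffs [2, 5] → best response Y (payoff 5)
Mutual best responses: (A,X), (B,Y) → Nash equilibria.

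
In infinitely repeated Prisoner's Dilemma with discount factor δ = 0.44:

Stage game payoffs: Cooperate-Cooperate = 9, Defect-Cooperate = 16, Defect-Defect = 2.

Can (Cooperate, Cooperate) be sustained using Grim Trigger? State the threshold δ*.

δ* = 0.5; since δ = 0.44 < 0.5, cooperation cannot be sustained

Work:
For Grim Trigger:
Cooperate forever: 9/(1-δ)
Defect then punished: 16 + 2·δ/(1-δ)
Need: 9/(1-δ) ≥ 16 + 2·δ/(1-δ)
Solving: δ ≥ (T-R)/(T-P) = (16-9)/(16-2) = 0.5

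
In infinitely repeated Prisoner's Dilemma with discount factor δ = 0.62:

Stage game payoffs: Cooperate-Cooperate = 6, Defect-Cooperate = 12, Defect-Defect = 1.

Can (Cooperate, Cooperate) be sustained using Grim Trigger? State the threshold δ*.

δ* = 0.5455; since δ = 0.62 ≥ 0.5455, cooperation can be sustained

Work:
For Grim Trigger:
Cooperate forever: 6/(1-δ)
Defect then punished: 12 + 1·δ/(1-δ)
Need: 6/(1-δ) ≥ 12 + 1·δ/(1-δ)
Solving: δ ≥ (T-R)/(T-P) = (12-6)/(12-1) = 0.5455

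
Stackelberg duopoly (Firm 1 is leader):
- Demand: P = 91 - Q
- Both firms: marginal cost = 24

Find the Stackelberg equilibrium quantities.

q₁* (leader) = 33.5, q₂* (follower) = 16.75

Work:
Follower's reaction: q₂ = (a - c - q₁)/2
Leader substitutes: π₁ = q₁·(a - q₁ - (a-c-q₁)/2 - c)
FOC: q₁* = (91 - 24)/2 = 33.50
Then: q₂* = (91 - 24 - 33.5)/2 = 16.75
Leader has first-mover advantage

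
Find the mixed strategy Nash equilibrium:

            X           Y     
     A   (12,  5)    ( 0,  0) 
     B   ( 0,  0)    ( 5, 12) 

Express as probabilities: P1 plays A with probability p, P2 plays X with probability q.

p = 0.7059, q = 0.2941

Work:
Find probabilities that make opponent indifferent:
P2 chooses q to make P1 indifferent between A and B
P1 chooses p to make P2 indifferent between X and Y
Mixed NE: P1 plays (A: 0.7059, B: 0.2941), P2 plays (X: 0.2941, Y: 0.7059)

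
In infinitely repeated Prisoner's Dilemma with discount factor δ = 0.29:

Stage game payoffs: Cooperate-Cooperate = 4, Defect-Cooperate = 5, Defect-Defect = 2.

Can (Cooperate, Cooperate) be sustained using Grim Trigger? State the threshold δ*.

δ* = 0.3333; since δ = 0.29 < 0.3333, cooperation cannot be sustained

Work:
For Grim Trigger:
Cooperate forever: 4/(1-δ)
Defect then punished: 5 + 2·δ/(1-δ)
Need: 4/(1-δ) ≥ 5 + 2·δ/(1-δ)
Solving: δ ≥ (T-R)/(T-P) = (5-4)/(5-2) = 0.3333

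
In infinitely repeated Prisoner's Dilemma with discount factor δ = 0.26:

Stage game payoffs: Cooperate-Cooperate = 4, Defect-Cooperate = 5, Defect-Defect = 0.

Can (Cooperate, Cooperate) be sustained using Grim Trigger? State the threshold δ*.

δ* = 0.2; since δ = 0.26 ≥ 0.2, cooperation can be sustained

Work:
For Grim Trigger:
Cooperate forever: 4/(1-δ)
Defect then punished: 5 + 0·δ/(1-δ)
Need: 4/(1-δ) ≥ 5 + 0·δ/(1-δ)
Solving: δ ≥ (T-R)/(T-P) = (5-4)/(5-0) = 0.2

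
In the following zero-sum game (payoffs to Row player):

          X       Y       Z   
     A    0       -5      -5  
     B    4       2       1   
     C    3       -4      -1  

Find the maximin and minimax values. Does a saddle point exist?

Maximin = 1, Minimax = 1, Saddle: True

Work:
Row minimums: [-5, 1, -4] → maximin = 1
Column maximums: [4, 2, 1] → minimax = 1
Saddle point exists! Game value = 1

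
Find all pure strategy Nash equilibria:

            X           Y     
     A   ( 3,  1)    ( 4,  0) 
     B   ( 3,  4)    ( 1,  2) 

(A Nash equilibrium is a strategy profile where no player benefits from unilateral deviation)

Nash equilibrium: (A, X), (B, X)

Work:
Best responses:
  P1 vs X: payoffs [3, 3] → best response A/B (payoff 3)
  P1 vs Y: payoffs [4, 1] → best response A (payoff 4)
  P2 vs A: payoffs [1, 0] → best response X (payoff 1)
  P2 vs B: payoffs [4, 2] → best response X (payoff 4)
Mutual best responses: (A,X), (B,X) → Nash equilibria.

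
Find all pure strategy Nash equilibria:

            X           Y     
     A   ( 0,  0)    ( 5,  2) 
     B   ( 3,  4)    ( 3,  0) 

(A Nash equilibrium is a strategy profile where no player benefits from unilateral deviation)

Nash equilibrium: (A, Y), (B, X)

Work:
Best responses:
  P1 vs X: payoffs [0, 3] → best response B (payoff 3)
  P1 vs Y: payoffs [5, 3] → best response A (payoff 5)
  P2 vs A: payoffs [0, 2] → best response Y (payoff 2)
  P2 vs B: payoffs [4, 0] → best response X (payoff 4)
Mutual best responses: (A,Y), (B,X) → Nash equilibria.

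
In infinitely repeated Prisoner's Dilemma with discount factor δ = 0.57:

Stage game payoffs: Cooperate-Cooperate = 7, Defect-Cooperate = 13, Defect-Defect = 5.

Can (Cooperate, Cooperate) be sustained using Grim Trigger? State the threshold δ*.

δ* = 0.75; since δ = 0.57 < 0.75, cooperation cannot be sustained

Work:
For Grim Trigger:
Cooperate forever: 7/(1-δ)
Defect then punished: 13 + 5·δ/(1-δ)
Need: 7/(1-δ) ≥ 13 + 5·δ/(1-δ)
Solving: δ ≥ (T-R)/(T-P) = (13-7)/(13-5) = 0.75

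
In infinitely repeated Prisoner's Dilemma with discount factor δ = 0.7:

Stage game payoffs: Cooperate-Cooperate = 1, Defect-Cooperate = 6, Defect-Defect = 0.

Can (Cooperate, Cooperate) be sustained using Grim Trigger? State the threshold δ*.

δ* = 0.8333; since δ = 0.7 < 0.8333, cooperation cannot be sustained

Work:
For Grim Trigger:
Cooperate forever: 1/(1-δ)
Defect then punished: 6 + 0·δ/(1-δ)
Need: 1/(1-δ) ≥ 6 + 0·δ/(1-δ)
Solving: δ ≥ (T-R)/(T-P) = (6-1)/(6-0) = 0.8333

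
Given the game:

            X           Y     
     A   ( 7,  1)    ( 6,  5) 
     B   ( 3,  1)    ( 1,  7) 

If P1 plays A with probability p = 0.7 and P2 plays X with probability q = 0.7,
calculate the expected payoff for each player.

E[P1] = 5.41, E[P2] = 2.38

Work:
E[P1] = p·q·π₁(A,X) + p·(1-q)·π₁(A,Y) + (1-p)·q·π₁(B,X) + (1-p)·(1-q)·π₁(B,Y)
= 0.7·0.7·7 + 0.7·0.3·6 + 0.3·0.7·3 + 0.3·0.3·1
= 5.41

E[P2] = 2.38 (similar calculation)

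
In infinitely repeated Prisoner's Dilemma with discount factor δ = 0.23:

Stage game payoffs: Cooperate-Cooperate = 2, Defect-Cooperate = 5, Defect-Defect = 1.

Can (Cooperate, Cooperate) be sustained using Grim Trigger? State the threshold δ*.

δ* = 0.75; since δ = 0.23 < 0.75, cooperation cannot be sustained

Work:
For Grim Trigger:
Cooperate forever: 2/(1-δ)
Defect then punished: 5 + 1·δ/(1-δ)
Need: 2/(1-δ) ≥ 5 + 1·δ/(1-δ)
Solving: δ ≥ (T-R)/(T-P) = (5-2)/(5-1) = 0.75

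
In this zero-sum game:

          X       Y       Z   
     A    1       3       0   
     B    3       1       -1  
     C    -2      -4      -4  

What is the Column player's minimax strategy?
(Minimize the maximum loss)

Column should play Z, value = 0

Work:
Column player minimizes Row's maximum payoff:
Column X: max payoff to Row = 3
Column Y: max payoff to Row = 3
Column Z: max payoff to Row = 0
Minimum is 0, achieved by column Z.
Minimax strategy: Z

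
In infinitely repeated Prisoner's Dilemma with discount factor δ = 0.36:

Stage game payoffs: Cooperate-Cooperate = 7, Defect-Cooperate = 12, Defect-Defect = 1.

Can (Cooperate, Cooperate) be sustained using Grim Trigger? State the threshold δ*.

δ* = 0.4545; since δ = 0.36 < 0.4545, cooperation cannot be sustained

Work:
For Grim Trigger:
Cooperate forever: 7/(1-δ)
Defect then punished: 12 + 1·δ/(1-δ)
Need: 7/(1-δ) ≥ 12 + 1·δ/(1-δ)
Solving: δ ≥ (T-R)/(T-P) = (12-7)/(12-1) = 0.4545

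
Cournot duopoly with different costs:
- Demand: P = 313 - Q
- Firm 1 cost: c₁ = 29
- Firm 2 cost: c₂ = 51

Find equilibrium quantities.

q₁* = 102.0, q₂* = 80.0

Work:
Reaction: q₁ = (313 - 29 - q₂)/2
Reaction: q₂ = (313 - 51 - q₁)/2
Solve simultaneously:
q₁* = (313 - 2×29 + 51)/3 = 102.0
q₂* = (313 - 2×51 + 29)/3 = 80.0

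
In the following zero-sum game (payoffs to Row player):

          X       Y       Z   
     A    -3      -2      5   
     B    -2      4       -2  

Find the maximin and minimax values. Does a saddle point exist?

Maximin = -2, Minimax = -2, Saddle: True

Work:
Row minimums: [-3, -2] → maximin = -2
Column maximums: [-2, 4, 5] → minimax = -2
Saddle point exists! Game value = -2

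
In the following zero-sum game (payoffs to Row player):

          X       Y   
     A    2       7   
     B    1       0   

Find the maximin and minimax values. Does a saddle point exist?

Maximin = 2, Minimax = 2, Saddle: True

Work:
Row minimums: [2, 0] → maximin = 2
Column maximums: [2, 7] → minimax = 2
Saddle point exists! Game value = 2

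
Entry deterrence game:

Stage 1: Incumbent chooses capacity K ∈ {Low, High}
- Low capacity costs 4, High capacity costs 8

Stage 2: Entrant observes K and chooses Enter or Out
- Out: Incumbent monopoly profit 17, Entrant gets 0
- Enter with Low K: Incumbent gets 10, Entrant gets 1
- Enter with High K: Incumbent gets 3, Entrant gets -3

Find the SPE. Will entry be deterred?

SPE: (High, Enter|Low, Out|High); Entry deterred. Incumbent net profit = 9

Work:
After Low K: Entrant enters (1 > 0)
After High K: Entrant stays out (-3 < 0)
Incumbent: Low → 10−4=6, High → 17−8=9
Incumbent chooses High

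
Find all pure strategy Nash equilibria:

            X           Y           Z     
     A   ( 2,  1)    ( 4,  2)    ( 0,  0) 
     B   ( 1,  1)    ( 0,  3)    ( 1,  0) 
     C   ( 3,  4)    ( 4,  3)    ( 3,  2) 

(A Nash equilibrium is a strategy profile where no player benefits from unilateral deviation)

Nash equilibrium: (A, Y), (C, X)

Work:
Best responses:
  P1 vs X: payoffs [2, 1, 3] → best response C (payoff 3)
  P1 vs Y: payoffs [4, 0, 4] → best response A/C (payoff 4)
  P1 vs Z: payoffs [0, 1, 3] → best response C (payoff 3)
  P2 vs A: payoffs [1, 2, 0] → best response Y (payoff 2)
  P2 vs B: payoffs [1, 3, 0] → best response Y (payoff 3)
  P2 vs C: payoffs [4, 3, 2] → best response X (payoff 4)
Mutual best responses: (A,Y), (C,X) → Nash equilibria.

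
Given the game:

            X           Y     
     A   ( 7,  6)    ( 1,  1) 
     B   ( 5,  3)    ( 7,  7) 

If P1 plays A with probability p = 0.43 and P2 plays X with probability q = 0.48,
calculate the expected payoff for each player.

E[P1] = 5.1112, E[P2] = 4.3576

Work:
E[P1] = p·q·π₁(A,X) + p·(1-q)·π₁(A,Y) + (1-p)·q·π₁(B,X) + (1-p)·(1-q)·π₁(B,Y)
= 0.43·0.48·7 + 0.43·0.52·1 + 0.57·0.48·5 + 0.57·0.52·7
= 5.1112

E[P2] = 4.3576 (similar calculation)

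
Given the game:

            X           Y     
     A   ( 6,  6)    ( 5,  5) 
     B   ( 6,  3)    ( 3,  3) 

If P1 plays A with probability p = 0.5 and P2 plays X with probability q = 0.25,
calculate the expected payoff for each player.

E[P1] = 4.5, E[P2] = 4.125

Work:
E[P1] = p·q·π₁(A,X) + p·(1-q)·π₁(A,Y) + (1-p)·q·π₁(B,X) + (1-p)·(1-q)·π₁(B,Y)
= 0.5·0.25·6 + 0.5·0.75·5 + 0.5·0.25·6 + 0.5·0.75·3
= 4.5

E[P2] = 4.125 (similar calculation)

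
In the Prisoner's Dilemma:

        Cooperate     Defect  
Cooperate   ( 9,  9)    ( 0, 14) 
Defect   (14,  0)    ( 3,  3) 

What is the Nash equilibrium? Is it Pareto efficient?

(Defect, Defect) is NE; not Pareto efficient

Work:
Defect dominates Cooperate for both players:
If P2 cooperates: Defect (14) > Cooperate (9)
If P2 defects: Defect (3) > Cooperate (0)
NE: (Defect, Defect) with payoff (3, 3)
But (Cooperate, Cooperate) = (9, 9) Pareto dominates (3, 3)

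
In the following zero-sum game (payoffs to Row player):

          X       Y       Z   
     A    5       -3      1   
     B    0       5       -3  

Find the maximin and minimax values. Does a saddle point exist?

Maximin = -3, Minimax = 1, Saddle: False

Work:
Row minimums: [-3, -3] → maximin = -3
Column maximums: [5, 5, 1] → minimax = 1
No saddle point (maximin ≠ minimax). Mixed strategy needed.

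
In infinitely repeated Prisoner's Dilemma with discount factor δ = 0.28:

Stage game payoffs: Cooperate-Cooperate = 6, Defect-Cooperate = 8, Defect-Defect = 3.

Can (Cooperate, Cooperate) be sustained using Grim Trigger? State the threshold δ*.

δ* = 0.4; since δ = 0.28 < 0.4, cooperation cannot be sustained

Work:
For Grim Trigger:
Cooperate forever: 6/(1-δ)
Defect then punished: 8 + 3·δ/(1-δ)
Need: 6/(1-δ) ≥ 8 + 3·δ/(1-δ)
Solving: δ ≥ (T-R)/(T-P) = (8-6)/(8-3) = 0.4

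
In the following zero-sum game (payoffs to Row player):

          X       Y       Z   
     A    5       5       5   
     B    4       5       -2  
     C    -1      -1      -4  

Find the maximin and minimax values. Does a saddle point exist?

Maximin = 5, Minimax = 5, Saddle: True

Work:
Row minimums: [5, -2, -4] → maximin = 5
Column maximums: [5, 5, 5] → minimax = 5
Saddle point exists! Game value = 5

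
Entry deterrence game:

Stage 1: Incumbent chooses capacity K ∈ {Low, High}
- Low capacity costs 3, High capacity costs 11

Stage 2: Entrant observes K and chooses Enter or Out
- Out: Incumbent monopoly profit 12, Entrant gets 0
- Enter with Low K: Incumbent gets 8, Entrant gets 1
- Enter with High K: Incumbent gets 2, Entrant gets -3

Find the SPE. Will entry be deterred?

SPE: (Low, Enter|Low, Out|High); Entry not deterred. Incumbent net profit = 5, Entrant gets 1

Work:
After Low K: Entrant enters (1 > 0)
After High K: Entrant stays out (-3 < 0)
Incumbent: Low → 8−3=5, High → 12−11=1
Incumbent chooses Low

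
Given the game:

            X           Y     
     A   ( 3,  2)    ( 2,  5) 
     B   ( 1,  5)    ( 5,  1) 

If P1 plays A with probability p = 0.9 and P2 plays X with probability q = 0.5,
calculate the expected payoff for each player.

E[P1] = 2.55, E[P2] = 3.45

Work:
E[P1] = p·q·π₁(A,X) + p·(1-q)·π₁(A,Y) + (1-p)·q·π₁(B,X) + (1-p)·(1-q)·π₁(B,Y)
= 0.9·0.5·3 + 0.9·0.5·2 + 0.1·0.5·1 + 0.1·0.5·5
= 2.55

E[P2] = 3.45 (similar calculation)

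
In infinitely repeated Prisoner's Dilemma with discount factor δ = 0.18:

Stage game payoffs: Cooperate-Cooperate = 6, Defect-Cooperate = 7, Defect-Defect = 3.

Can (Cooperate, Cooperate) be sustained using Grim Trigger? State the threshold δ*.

δ* = 0.25; since δ = 0.18 < 0.25, cooperation cannot be sustained

Work:
For Grim Trigger:
Cooperate forever: 6/(1-δ)
Defect then punished: 7 + 3·δ/(1-δ)
Need: 6/(1-δ) ≥ 7 + 3·δ/(1-δ)
Solving: δ ≥ (T-R)/(T-P) = (7-6)/(7-3) = 0.25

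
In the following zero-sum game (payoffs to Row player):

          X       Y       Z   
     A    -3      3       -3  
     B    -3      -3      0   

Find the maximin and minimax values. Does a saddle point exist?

Maximin = -3, Minimax = -3, Saddle: True

Work:
Row minimums: [-3, -3] → maximin = -3
Column maximums: [-3, 3, 0] → minimax = -3
Saddle point exists! Game value = -3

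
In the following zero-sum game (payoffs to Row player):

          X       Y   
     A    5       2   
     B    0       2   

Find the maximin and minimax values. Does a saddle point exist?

Maximin = 2, Minimax = 2, Saddle: True

Work:
Row minimums: [2, 0] → maximin = 2
Column maximums: [5, 2] → minimax = 2
Saddle point exists! Game value = 2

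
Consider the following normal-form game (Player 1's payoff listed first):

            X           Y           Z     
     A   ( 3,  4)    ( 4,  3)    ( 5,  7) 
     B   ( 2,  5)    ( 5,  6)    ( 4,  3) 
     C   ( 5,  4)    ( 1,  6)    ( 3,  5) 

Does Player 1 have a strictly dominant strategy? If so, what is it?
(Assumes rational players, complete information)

No strictly dominant strategy exists for Player 1

Work:
A strategy strictly dominates another if it gives a strictly higher payoff against every opponent action. Compare each pair of P1's strategies column-by-column:
  A vs B: [3 vs 2, 4 vs 5, 5 vs 4] → A does not strictly dominate B (column Y: 4 ≤ 5)
  A vs C: [3 vs 5, 4 vs 1, 5 vs 3] → A does not strictly dominate C (column X: 3 ≤ 5)
  B vs A: [2 vs 3, 5 vs 4, 4 vs 5] → B does not strictly dominate A (column X: 2 ≤ 3)
  B vs C: [2 vs 5, 5 vs 1, 4 vs 3] → B does not strictly dominate C (column X: 2 ≤ 5)
  C vs A: [5 vs 3, 1 vs 4, 3 vs 5] → C does not strictly dominate A (column Y: 1 ≤ 4)
  C vs B: [5 vs 2, 1 vs 5, 3 vs 4] → C does not strictly dominate B (column Y: 1 ≤ 5)
No single strategy strictly dominates all others → no strictly dominant strategy.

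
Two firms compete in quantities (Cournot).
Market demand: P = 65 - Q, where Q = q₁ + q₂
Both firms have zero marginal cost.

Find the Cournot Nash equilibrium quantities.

q₁* = q₂* = 21.67; P* = 21.67

Work:
Profit: π_i = P·q_i = (a - q_i - q_j)·q_i
FOC: ∂π_i/∂q_i = a - 2q_i - q_j = 0
Reaction function: q_i = (65 - q_j)/2
Symmetry: q* = 65/3 = 21.67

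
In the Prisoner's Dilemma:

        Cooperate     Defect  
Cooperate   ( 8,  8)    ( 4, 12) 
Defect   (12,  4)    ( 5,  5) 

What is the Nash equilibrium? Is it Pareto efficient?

(Defect, Defect) is NE; not Pareto efficient

Work:
Defect dominates Cooperate for both players:
If P2 cooperates: Defect (12) > Cooperate (8)
If P2 defects: Defect (5) > Cooperate (4)
NE: (Defect, Defect) with payoff (5, 5)
But (Cooperate, Cooperate) = (8, 8) Pareto dominates (5, 5)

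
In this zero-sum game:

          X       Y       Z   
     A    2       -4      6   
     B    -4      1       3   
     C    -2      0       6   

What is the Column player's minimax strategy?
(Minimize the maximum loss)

Column should play Y, value = 1

Work:
Column player minimizes Row's maximum payoff:
Column X: max payoff to Row = 2
Column Y: max payoff to Row = 1
Column Z: max payoff to Row = 6
Minimum is 1, achieved by column Y.
Minimax strategy: Y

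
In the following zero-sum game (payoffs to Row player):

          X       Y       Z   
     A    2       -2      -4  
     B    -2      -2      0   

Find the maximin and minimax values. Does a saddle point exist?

Maximin = -2, Minimax = -2, Saddle: True

Work:
Row minimums: [-4, -2] → maximin = -2
Column maximums: [2, -2, 0] → minimax = -2
Saddle point exists! Game value = -2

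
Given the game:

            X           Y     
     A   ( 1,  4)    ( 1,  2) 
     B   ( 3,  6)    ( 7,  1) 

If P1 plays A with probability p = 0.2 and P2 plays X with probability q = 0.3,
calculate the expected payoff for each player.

E[P1] = 4.84, E[P2] = 2.52

Work:
E[P1] = p·q·π₁(A,X) + p·(1-q)·π₁(A,Y) + (1-p)·q·π₁(B,X) + (1-p)·(1-q)·π₁(B,Y)
= 0.2·0.3·1 + 0.2·0.7·1 + 0.8·0.3·3 + 0.8·0.7·7
= 4.84

E[P2] = 2.52 (similar calculation)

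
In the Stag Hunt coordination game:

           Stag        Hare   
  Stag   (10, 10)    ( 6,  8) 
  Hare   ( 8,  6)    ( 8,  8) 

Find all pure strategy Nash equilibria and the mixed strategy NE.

Pure NE: (Stag, Stag) and (Hare, Hare); Mixed NE: p = 0.5, q = 0.5

Work:
Check pure NE:
(Stag, Stag): (10, 10) - no unilateral deviation beneficial
(Hare, Hare): (8, 8) - no unilateral deviation beneficial
Mixed NE: P1 plays Stag with p = 0.5, P2 plays Stag with q = 0.5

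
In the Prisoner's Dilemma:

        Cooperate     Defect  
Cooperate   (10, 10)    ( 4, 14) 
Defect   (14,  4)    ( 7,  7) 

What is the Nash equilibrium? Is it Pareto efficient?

(Defect, Defect) is NE; not Pareto efficient

Work:
Defect dominates Cooperate for both players:
If P2 cooperates: Defect (14) > Cooperate (10)
If P2 defects: Defect (7) > Cooperate (4)
NE: (Defect, Defect) with payoff (7, 7)
But (Cooperate, Cooperate) = (10, 10) Pareto dominates (7, 7)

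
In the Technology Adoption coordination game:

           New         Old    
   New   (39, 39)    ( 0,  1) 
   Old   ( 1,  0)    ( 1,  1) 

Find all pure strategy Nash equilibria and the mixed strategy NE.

Pure NE: (New, New) and (Old, Old); Mixed NE: p = 0.0256, q = 0.0256

Work:
Check pure NE:
(New, New): (39, 39) - no unilateral deviation beneficial
(Old, Old): (1, 1) - no unilateral deviation beneficial
Mixed NE: P1 plays New with p = 0.0256, P2 plays New with q = 0.0256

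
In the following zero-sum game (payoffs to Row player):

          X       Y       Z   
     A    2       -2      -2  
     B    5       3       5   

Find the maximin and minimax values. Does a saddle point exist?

Maximin = 3, Minimax = 3, Saddle: True

Work:
Row minimums: [-2, 3] → maximin = 3
Column maximums: [5, 3, 5] → minimax = 3
Saddle point exists! Game value = 3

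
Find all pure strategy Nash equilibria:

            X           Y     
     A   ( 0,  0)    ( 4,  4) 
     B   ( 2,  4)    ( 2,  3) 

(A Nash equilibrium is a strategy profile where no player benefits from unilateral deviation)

Nash equilibrium: (A, Y), (B, X)

Work:
Best responses:
  P1 vs X: payoffs [0, 2] → best response B (payoff 2)
  P1 vs Y: payoffs [4, 2] → best response A (payoff 4)
  P2 vs A: payoffs [0, 4] → best response Y (payoff 4)
  P2 vs B: payoffs [4, 3] → best response X (payoff 4)
Mutual best responses: (A,Y), (B,X) → Nash equilibria.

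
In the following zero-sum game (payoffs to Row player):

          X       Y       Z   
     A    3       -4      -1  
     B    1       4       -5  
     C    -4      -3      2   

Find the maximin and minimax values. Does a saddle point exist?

Maximin = -4, Minimax = 2, Saddle: False

Work:
Row minimums: [-4, -5, -4] → maximin = -4
Column maximums: [3, 4, 2] → minimax = 2
No saddle point (maximin ≠ minimax). Mixed strategy needed.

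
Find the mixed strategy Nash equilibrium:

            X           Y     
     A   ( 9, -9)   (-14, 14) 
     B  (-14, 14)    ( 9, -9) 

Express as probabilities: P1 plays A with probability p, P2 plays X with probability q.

p = 0.5, q = 0.5

Work:
Find probabilities that make opponent indifferent:
P2 chooses q to make P1 indifferent between A and B
P1 chooses p to make P2 indifferent between X and Y
Mixed NE: P1 plays (A: 0.5, B: 0.5), P2 plays (X: 0.5, Y: 0.5)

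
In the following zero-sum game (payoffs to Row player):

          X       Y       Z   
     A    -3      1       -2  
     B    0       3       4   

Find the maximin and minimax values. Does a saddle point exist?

Maximin = 0, Minimax = 0, Saddle: True

Work:
Row minimums: [-3, 0] → maximin = 0
Column maximums: [0, 3, 4] → minimax = 0
Saddle point exists! Game value = 0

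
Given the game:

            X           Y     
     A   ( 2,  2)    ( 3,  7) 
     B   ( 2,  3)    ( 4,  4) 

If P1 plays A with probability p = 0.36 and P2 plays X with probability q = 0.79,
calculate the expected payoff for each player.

E[P1] = 2.3444, E[P2] = 3.1524

Work:
E[P1] = p·q·π₁(A,X) + p·(1-q)·π₁(A,Y) + (1-p)·q·π₁(B,X) + (1-p)·(1-q)·π₁(B,Y)
= 0.36·0.79·2 + 0.36·0.21·3 + 0.64·0.79·2 + 0.64·0.21·4
= 2.3444

E[P2] = 3.1524 (similar calculation)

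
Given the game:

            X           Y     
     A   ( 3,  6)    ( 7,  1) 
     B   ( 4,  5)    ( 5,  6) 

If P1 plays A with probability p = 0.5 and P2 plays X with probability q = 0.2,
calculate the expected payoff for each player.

E[P1] = 5.5, E[P2] = 3.9

Work:
E[P1] = p·q·π₁(A,X) + p·(1-q)·π₁(A,Y) + (1-p)·q·π₁(B,X) + (1-p)·(1-q)·π₁(B,Y)
= 0.5·0.2·3 + 0.5·0.8·7 + 0.5·0.2·4 + 0.5·0.8·5
= 5.5

E[P2] = 3.9 (similar calculation)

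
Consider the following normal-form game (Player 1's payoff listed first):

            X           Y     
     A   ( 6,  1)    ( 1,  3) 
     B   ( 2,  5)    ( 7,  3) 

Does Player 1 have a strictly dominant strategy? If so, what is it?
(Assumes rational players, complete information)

No strictly dominant strategy exists for Player 1

Work:
A strategy strictly dominates another if it gives a strictly higher payoff against every opponent action. Compare each pair of P1's strategies column-by-column:
  A vs B: [6 vs 2, 1 vs 7] → A does not strictly dominate B (column Y: 1 ≤ 7)
  B vs A: [2 vs 6, 7 vs 1] → B does not strictly dominate A (column X: 2 ≤ 6)
No single strategy strictly dominates all others → no strictly dominant strategy.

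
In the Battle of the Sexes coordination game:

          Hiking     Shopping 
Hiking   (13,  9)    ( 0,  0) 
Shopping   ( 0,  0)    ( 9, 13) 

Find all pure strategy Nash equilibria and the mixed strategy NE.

Pure NE: (Hiking, Hiking) and (Shopping, Shopping); Mixed NE: p = 0.5909, q = 0.4091

Work:
Check pure NE:
(Hiking, Hiking): (13, 9) - no unilateral deviation beneficial
(Shopping, Shopping): (9, 13) - no unilateral deviation beneficial
Mixed NE: P1 plays Hiking with p = 0.5909, P2 plays Hiking with q = 0.4091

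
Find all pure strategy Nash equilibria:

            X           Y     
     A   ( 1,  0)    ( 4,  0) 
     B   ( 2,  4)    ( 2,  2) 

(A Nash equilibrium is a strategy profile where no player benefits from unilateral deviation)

Nash equilibrium: (A, Y), (B, X)

Work:
Best responses:
  P1 vs X: payoffs [1, 2] → best response B (payoff 2)
  P1 vs Y: payoffs [4, 2] → best response A (payoff 4)
  P2 vs A: payoffs [0, 0] → best response X/Y (payoff 0)
  P2 vs B: payoffs [4, 2] → best response X (payoff 4)
Mutual best responses: (A,Y), (B,X) → Nash equilibria.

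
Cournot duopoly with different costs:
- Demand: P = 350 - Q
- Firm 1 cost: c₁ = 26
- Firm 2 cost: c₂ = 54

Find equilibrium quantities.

q₁* = 117.33, q₂* = 89.33

Work:
Reaction: q₁ = (350 - 26 - q₂)/2
Reaction: q₂ = (350 - 54 - q₁)/2
Solve simultaneously:
q₁* = (350 - 2×26 + 54)/3 = 117.33
q₂* = (350 - 2×54 + 26)/3 = 89.33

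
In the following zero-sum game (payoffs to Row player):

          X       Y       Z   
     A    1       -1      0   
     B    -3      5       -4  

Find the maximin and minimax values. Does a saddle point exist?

Maximin = -1, Minimax = 0, Saddle: False

Work:
Row minimums: [-1, -4] → maximin = -1
Column maximums: [1, 5, 0] → minimax = 0
No saddle point (maximin ≠ minimax). Mixed strategy needed.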